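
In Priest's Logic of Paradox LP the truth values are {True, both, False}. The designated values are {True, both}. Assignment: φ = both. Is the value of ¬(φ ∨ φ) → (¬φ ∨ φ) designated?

Yes

φ ∨ φ = both ∨ both = both
¬(φ ∨ φ) = ¬both = both
¬φ = ¬both = both
¬φ ∨ φ = both ∨ both = both
¬(φ ∨ φ) → (¬φ ∨ φ) = both → both = both
both ∈ {True, both}.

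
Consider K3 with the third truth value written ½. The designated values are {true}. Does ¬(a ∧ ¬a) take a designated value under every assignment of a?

No

Countermodel: a=½ gives ½, which is not designated.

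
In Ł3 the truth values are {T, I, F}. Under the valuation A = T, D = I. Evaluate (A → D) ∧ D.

A → D = T → I = I  [min(1, 1−1+½)]
(A → D) ∧ D = I ∧ I = I

I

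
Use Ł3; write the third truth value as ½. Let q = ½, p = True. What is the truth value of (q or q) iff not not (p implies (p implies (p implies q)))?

q or q = ½ or ½ = ½
p implies q = True implies ½ = ½  [min(1, 1−1+½)]
p implies (p implies q) = True implies ½ = ½
p implies (p implies (p implies q)) = True implies ½ = ½
not (p implies (p implies (p implies q))) = not ½ = ½
not not (p implies (p implies (p implies q))) = not ½ = ½
(q or q) iff not not (p implies (p implies (p implies q))) = ½ iff ½ = True

True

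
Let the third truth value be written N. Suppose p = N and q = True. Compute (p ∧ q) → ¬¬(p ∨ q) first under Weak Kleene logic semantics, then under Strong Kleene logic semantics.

N; True

In Weak Kleene logic: p ∧ q = N ∧ True = N
p ∨ q = N ∨ True = N
¬(p ∨ q) = ¬N = N
¬¬(p ∨ q) = ¬N = N
(p ∧ q) → ¬¬(p ∨ q) = N → N = N  [any arg is the third value ⇒ result is the third value]
In Strong Kleene logic: p ∧ q = N ∧ True = N
p ∨ q = N ∨ True = True
¬(p ∨ q) = ¬True = False
¬¬(p ∨ q) = ¬False = True
(p ∧ q) → ¬¬(p ∨ q) = N → True = True
They differ because Weak Kleene logic and Strong Kleene logic treat N differently under the binary connectives.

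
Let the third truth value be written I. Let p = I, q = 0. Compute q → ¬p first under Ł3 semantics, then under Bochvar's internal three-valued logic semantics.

In Ł3: ¬p = ¬I = I
q → ¬p = 0 → I = 1  [min(1, 1−0+½)]
In Bochvar's internal three-valued logic: ¬p = ¬I = I
q → ¬p = 0 → I = I  [any arg is the third value ⇒ result is the third value]
They differ because Ł3 and Bochvar's internal three-valued logic treat I differently under the binary connectives.

1; I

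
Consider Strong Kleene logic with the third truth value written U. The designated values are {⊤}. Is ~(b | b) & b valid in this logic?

No

Countermodel: b=⊤ gives ⊥, which is not designated.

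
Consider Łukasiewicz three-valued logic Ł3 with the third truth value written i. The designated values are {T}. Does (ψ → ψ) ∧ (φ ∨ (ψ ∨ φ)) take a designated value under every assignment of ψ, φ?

No

Countermodel: ψ=i, φ=i gives i, which is not designated.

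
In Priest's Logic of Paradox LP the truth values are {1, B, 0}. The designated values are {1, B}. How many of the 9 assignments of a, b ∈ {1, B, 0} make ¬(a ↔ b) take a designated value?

7

Of the 9 assignments, 7 give a value in {1, B}.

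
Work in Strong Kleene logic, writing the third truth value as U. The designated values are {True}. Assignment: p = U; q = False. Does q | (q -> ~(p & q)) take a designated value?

p & q = U & False = False
~(p & q) = ~False = True
q -> ~(p & q) = False -> True = True
q | (q -> ~(p & q)) = False | True = True
True ∈ {True}.

Yes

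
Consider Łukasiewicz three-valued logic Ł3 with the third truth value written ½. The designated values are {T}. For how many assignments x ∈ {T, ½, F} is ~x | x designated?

2

x=T: T ✓
x=½: ½ ·
x=F: T ✓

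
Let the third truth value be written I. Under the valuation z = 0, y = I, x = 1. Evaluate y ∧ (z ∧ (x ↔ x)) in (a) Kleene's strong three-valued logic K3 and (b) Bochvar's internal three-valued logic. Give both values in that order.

In Kleene's strong three-valued logic K3: x ↔ x = 1 ↔ 1 = 1
z ∧ (x ↔ x) = 0 ∧ 1 = 0
y ∧ (z ∧ (x ↔ x)) = I ∧ 0 = 0
In Bochvar's internal three-valued logic: x ↔ x = 1 ↔ 1 = 1
z ∧ (x ↔ x) = 0 ∧ 1 = 0
y ∧ (z ∧ (x ↔ x)) = I ∧ 0 = I
They differ because Kleene's strong three-valued logic K3 and Bochvar's internal three-valued logic treat I differently under the binary connectives.

0; I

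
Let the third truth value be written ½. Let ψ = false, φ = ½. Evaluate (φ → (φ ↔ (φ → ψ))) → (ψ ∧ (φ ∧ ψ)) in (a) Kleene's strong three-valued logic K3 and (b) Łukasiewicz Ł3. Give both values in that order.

In Kleene's strong three-valued logic K3: φ → ψ = ½ → false = ½
φ ↔ (φ → ψ) = ½ ↔ ½ = ½
φ → (φ ↔ (φ → ψ)) = ½ → ½ = ½
φ ∧ ψ = ½ ∧ false = false
ψ ∧ (φ ∧ ψ) = false ∧ false = false
(φ → (φ ↔ (φ → ψ))) → (ψ ∧ (φ ∧ ψ)) = ½ → false = ½
In Łukasiewicz Ł3: φ → ψ = ½ → false = ½  [min(1, 1−½+0)]
φ ↔ (φ → ψ) = ½ ↔ ½ = true
φ → (φ ↔ (φ → ψ)) = ½ → true = true
φ ∧ ψ = ½ ∧ false = false
ψ ∧ (φ ∧ ψ) = false ∧ false = false
(φ → (φ ↔ (φ → ψ))) → (ψ ∧ (φ ∧ ψ)) = true → false = false
They differ because Kleene's strong three-valued logic K3 and Łukasiewicz Ł3 treat ½ differently under implication.

½; false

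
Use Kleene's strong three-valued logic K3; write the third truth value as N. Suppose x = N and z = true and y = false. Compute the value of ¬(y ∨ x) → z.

true

y ∨ x = false ∨ N = N
¬(y ∨ x) = ¬N = N
¬(y ∨ x) → z = N → true = true  [¬N ∨ true]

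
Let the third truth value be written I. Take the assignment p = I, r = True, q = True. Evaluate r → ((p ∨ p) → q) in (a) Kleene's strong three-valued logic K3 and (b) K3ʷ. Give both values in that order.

In Kleene's strong three-valued logic K3: p ∨ p = I ∨ I = I
(p ∨ p) → q = I → True = True  [¬I ∨ True]
r → ((p ∨ p) → q) = True → True = True
In K3ʷ: p ∨ p = I ∨ I = I
(p ∨ p) → q = I → True = I
r → ((p ∨ p) → q) = True → I = I
They differ because Kleene's strong three-valued logic K3 and K3ʷ treat I differently under the binary connectives.

True; I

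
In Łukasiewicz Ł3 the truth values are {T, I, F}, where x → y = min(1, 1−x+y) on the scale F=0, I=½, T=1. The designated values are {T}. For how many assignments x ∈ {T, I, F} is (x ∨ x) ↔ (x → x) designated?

x=T: T ✓
x=I: I ·
x=F: F ·

1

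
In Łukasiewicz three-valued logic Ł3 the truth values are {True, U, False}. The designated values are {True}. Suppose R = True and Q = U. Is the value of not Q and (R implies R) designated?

not Q = not U = U
R implies R = True implies True = True
not Q and (R implies R) = U and True = U
U ∉ {True}.

No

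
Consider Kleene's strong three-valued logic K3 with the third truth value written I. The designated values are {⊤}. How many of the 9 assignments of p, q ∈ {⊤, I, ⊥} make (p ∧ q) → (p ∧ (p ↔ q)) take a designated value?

Of the 9 assignments, 6 give a value in {⊤}.

6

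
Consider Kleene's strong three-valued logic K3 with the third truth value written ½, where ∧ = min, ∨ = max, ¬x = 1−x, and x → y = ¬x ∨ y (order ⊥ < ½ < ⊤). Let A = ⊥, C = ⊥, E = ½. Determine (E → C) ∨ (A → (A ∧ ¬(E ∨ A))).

E → C = ½ → ⊥ = ½  [¬½ ∨ ⊥]
E ∨ A = ½ ∨ ⊥ = ½
¬(E ∨ A) = ¬½ = ½
A ∧ ¬(E ∨ A) = ⊥ ∧ ½ = ⊥
A → (A ∧ ¬(E ∨ A)) = ⊥ → ⊥ = ⊤
(E → C) ∨ (A → (A ∧ ¬(E ∨ A))) = ½ ∨ ⊤ = ⊤

⊤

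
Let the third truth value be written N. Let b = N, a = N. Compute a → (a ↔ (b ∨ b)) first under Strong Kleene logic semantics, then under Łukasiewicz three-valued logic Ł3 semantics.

N; 1

In Strong Kleene logic: b ∨ b = N ∨ N = N
a ↔ (b ∨ b) = N ↔ N = N
a → (a ↔ (b ∨ b)) = N → N = N  [¬N ∨ N]
In Łukasiewicz three-valued logic Ł3: b ∨ b = N ∨ N = N
a ↔ (b ∨ b) = N ↔ N = 1  [1 − |½−½|]
a → (a ↔ (b ∨ b)) = N → 1 = 1
They differ because Strong Kleene logic and Łukasiewicz three-valued logic Ł3 treat N differently under implication.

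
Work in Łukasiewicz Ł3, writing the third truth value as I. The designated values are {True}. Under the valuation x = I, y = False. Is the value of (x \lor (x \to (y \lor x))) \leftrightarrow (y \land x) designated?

y \lor x = False \lor I = I
x \to (y \lor x) = I \to I = True  [min(1, 1−½+½)]
x \lor (x \to (y \lor x)) = I \lor True = True
y \land x = False \land I = False
(x \lor (x \to (y \lor x))) \leftrightarrow (y \land x) = True \leftrightarrow False = False
False ∉ {True}.

No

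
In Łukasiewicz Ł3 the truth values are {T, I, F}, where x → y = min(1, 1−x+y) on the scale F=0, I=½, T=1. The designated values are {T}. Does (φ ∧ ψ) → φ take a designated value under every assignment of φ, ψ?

Every assignment of φ, ψ over {T, I, F} gives a value in {T}.
In particular, with φ=I, ψ=I: (φ ∧ ψ) → φ = T.

Yes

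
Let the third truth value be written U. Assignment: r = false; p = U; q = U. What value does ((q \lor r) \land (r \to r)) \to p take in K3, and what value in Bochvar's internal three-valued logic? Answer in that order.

In K3: q \lor r = U \lor false = U
r \to r = false \to false = true
(q \lor r) \land (r \to r) = U \land true = U
((q \lor r) \land (r \to r)) \to p = U \to U = U
In Bochvar's internal three-valued logic: q \lor r = U \lor false = U
r \to r = false \to false = true
(q \lor r) \land (r \to r) = U \land true = U
((q \lor r) \land (r \to r)) \to p = U \to U = U  [any arg is the third value ⇒ result is the third value]

U; U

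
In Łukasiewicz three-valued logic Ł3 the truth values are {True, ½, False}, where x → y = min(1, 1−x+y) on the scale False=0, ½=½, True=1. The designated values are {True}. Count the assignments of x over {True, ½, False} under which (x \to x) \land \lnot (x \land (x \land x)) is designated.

x=True: False ·
x=½: ½ ·
x=False: True ✓

1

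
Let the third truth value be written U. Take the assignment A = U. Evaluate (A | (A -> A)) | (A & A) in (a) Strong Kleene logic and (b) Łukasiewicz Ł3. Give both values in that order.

In Strong Kleene logic: A -> A = U -> U = U  [~U | U]
A | (A -> A) = U | U = U
A & A = U & U = U
(A | (A -> A)) | (A & A) = U | U = U
In Łukasiewicz Ł3: A -> A = U -> U = ⊤  [min(1, 1−½+½)]
A | (A -> A) = U | ⊤ = ⊤
A & A = U & U = U
(A | (A -> A)) | (A & A) = ⊤ | U = ⊤
They differ because Strong Kleene logic and Łukasiewicz Ł3 treat U differently under implication.

U; ⊤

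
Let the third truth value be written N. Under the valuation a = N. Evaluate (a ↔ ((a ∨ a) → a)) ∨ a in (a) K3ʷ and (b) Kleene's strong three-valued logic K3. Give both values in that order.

N; N

In K3ʷ: a ∨ a = N ∨ N = N
(a ∨ a) → a = N → N = N  [any arg is the third value ⇒ result is the third value]
a ↔ ((a ∨ a) → a) = N ↔ N = N
(a ↔ ((a ∨ a) → a)) ∨ a = N ∨ N = N
In Kleene's strong three-valued logic K3: a ∨ a = N ∨ N = N
(a ∨ a) → a = N → N = N  [¬N ∨ N]
a ↔ ((a ∨ a) → a) = N ↔ N = N
(a ↔ ((a ∨ a) → a)) ∨ a = N ∨ N = N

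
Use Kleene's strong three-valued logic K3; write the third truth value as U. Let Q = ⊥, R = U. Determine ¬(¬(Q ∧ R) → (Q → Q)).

⊥

Q ∧ R = ⊥ ∧ U = ⊥
¬(Q ∧ R) = ¬⊥ = ⊤
Q → Q = ⊥ → ⊥ = ⊤
¬(Q ∧ R) → (Q → Q) = ⊤ → ⊤ = ⊤
¬(¬(Q ∧ R) → (Q → Q)) = ¬⊤ = ⊥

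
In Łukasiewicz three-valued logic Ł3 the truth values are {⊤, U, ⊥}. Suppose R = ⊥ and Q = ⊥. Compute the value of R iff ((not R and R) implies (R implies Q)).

⊥

not R = not ⊥ = ⊤
not R and R = ⊤ and ⊥ = ⊥
R implies Q = ⊥ implies ⊥ = ⊤
(not R and R) implies (R implies Q) = ⊥ implies ⊤ = ⊤
R iff ((not R and R) implies (R implies Q)) = ⊥ iff ⊤ = ⊥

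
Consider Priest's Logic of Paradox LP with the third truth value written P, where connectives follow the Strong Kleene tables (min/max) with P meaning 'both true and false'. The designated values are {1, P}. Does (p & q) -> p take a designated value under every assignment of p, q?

Yes

Every assignment of p, q over {1, P, 0} gives a value in {1, P}.
In particular, with p=P, q=P: (p & q) -> p = P.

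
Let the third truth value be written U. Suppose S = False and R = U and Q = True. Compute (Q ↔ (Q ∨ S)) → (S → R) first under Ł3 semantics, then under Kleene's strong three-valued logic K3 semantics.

True; True

In Ł3: Q ∨ S = True ∨ False = True
Q ↔ (Q ∨ S) = True ↔ True = True
S → R = False → U = True  [min(1, 1−0+½)]
(Q ↔ (Q ∨ S)) → (S → R) = True → True = True
In Kleene's strong three-valued logic K3: Q ∨ S = True ∨ False = True
Q ↔ (Q ∨ S) = True ↔ True = True
S → R = False → U = True  [¬False ∨ U]
(Q ↔ (Q ∨ S)) → (S → R) = True → True = True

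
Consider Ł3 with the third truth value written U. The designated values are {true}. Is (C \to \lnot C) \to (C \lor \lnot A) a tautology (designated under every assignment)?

No

Countermodel: C=U, A=true gives U, which is not designated.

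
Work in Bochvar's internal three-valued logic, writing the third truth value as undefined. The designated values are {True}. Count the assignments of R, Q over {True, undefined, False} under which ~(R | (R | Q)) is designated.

Designated under: (R=False, Q=False).

1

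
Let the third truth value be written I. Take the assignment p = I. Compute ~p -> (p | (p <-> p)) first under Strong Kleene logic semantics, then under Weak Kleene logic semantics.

In Strong Kleene logic: ~p = ~I = I
p <-> p = I <-> I = I
p | (p <-> p) = I | I = I
~p -> (p | (p <-> p)) = I -> I = I  [~I | I]
In Weak Kleene logic: ~p = ~I = I
p <-> p = I <-> I = I
p | (p <-> p) = I | I = I
~p -> (p | (p <-> p)) = I -> I = I  [any arg is the third value ⇒ result is the third value]

I; I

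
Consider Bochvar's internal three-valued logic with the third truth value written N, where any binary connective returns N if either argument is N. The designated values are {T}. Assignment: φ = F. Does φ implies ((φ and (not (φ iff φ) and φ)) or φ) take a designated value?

Yes

φ iff φ = F iff F = T
not (φ iff φ) = not T = F
not (φ iff φ) and φ = F and F = F
φ and (not (φ iff φ) and φ) = F and F = F
(φ and (not (φ iff φ) and φ)) or φ = F or F = F
φ implies ((φ and (not (φ iff φ) and φ)) or φ) = F implies F = T
T ∈ {T}.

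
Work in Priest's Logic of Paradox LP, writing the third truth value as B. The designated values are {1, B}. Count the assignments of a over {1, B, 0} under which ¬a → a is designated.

a=1: 1 ✓
a=B: B ✓
a=0: 0 ·

2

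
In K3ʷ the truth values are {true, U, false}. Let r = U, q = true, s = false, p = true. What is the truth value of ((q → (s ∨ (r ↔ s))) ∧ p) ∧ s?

U

r ↔ s = U ↔ false = U
s ∨ (r ↔ s) = false ∨ U = U
q → (s ∨ (r ↔ s)) = true → U = U
(q → (s ∨ (r ↔ s))) ∧ p = U ∧ true = U
((q → (s ∨ (r ↔ s))) ∧ p) ∧ s = U ∧ false = U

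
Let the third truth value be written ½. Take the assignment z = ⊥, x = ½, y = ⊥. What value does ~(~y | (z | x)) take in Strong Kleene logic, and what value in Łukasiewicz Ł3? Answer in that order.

In Strong Kleene logic: ~y = ~⊥ = ⊤
z | x = ⊥ | ½ = ½
~y | (z | x) = ⊤ | ½ = ⊤
~(~y | (z | x)) = ~⊤ = ⊥
In Łukasiewicz Ł3: ~y = ~⊥ = ⊤
z | x = ⊥ | ½ = ½
~y | (z | x) = ⊤ | ½ = ⊤
~(~y | (z | x)) = ~⊤ = ⊥

⊥; ⊥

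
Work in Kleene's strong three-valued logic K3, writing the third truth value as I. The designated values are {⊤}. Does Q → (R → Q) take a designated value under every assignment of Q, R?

No

Countermodel: Q=I, R=⊤ gives I, which is not designated.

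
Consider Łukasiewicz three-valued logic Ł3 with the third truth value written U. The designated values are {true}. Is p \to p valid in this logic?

Every assignment of p over {true, U, false} gives a value in {true}.
In particular, with p=U: p \to p = true.

Yes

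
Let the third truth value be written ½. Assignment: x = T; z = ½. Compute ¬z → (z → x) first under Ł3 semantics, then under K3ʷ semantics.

T; ½

In Ł3: ¬z = ¬½ = ½
z → x = ½ → T = T
¬z → (z → x) = ½ → T = T
In K3ʷ: ¬z = ¬½ = ½
z → x = ½ → T = ½  [any arg is the third value ⇒ result is the third value]
¬z → (z → x) = ½ → ½ = ½
They differ because Ł3 and K3ʷ treat ½ differently under the binary connectives.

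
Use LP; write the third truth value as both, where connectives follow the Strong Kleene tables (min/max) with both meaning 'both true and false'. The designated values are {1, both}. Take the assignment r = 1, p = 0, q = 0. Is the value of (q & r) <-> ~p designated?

q & r = 0 & 1 = 0
~p = ~0 = 1
(q & r) <-> ~p = 0 <-> 1 = 0
0 ∉ {1, both}.

No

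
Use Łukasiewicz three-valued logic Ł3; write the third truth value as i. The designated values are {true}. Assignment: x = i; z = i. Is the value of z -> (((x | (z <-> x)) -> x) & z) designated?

z <-> x = i <-> i = true
x | (z <-> x) = i | true = true
(x | (z <-> x)) -> x = true -> i = i
((x | (z <-> x)) -> x) & z = i & i = i
z -> (((x | (z <-> x)) -> x) & z) = i -> i = true
true ∈ {true}.

Yes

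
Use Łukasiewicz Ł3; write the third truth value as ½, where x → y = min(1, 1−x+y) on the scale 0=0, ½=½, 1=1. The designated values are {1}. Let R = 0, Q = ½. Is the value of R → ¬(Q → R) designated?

Q → R = ½ → 0 = ½  [min(1, 1−½+0)]
¬(Q → R) = ¬½ = ½
R → ¬(Q → R) = 0 → ½ = 1
1 ∈ {1}.

Yes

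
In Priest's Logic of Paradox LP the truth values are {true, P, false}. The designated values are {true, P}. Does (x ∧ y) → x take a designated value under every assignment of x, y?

Yes

Every assignment of x, y over {true, P, false} gives a value in {true, P}.
In particular, with x=P, y=P: (x ∧ y) → x = P.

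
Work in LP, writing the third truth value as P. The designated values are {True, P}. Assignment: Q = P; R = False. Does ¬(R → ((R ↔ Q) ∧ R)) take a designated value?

No

R ↔ Q = False ↔ P = P
(R ↔ Q) ∧ R = P ∧ False = False
R → ((R ↔ Q) ∧ R) = False → False = True
¬(R → ((R ↔ Q) ∧ R)) = ¬True = False
False ∉ {True, P}.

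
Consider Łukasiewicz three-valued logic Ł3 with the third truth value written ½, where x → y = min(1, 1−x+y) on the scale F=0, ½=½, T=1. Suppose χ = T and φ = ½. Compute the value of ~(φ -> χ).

F

φ -> χ = ½ -> T = T  [min(1, 1−½+1)]
~(φ -> χ) = ~T = F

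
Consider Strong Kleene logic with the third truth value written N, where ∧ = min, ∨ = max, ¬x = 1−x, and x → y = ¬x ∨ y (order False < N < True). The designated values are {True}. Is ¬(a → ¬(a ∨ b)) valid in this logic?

No

Countermodel: a=N, b=True gives N, which is not designated.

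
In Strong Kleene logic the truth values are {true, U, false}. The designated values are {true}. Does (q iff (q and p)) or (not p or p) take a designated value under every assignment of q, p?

No

Countermodel: q=true, p=U gives U, which is not designated.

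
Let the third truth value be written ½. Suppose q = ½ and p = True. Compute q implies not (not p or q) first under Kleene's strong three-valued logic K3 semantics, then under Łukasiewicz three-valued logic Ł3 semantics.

In Kleene's strong three-valued logic K3: not p = not True = False
not p or q = False or ½ = ½
not (not p or q) = not ½ = ½
q implies not (not p or q) = ½ implies ½ = ½  [not ½ or ½]
In Łukasiewicz three-valued logic Ł3: not p = not True = False
not p or q = False or ½ = ½
not (not p or q) = not ½ = ½
q implies not (not p or q) = ½ implies ½ = True  [min(1, 1−½+½)]
They differ because Kleene's strong three-valued logic K3 and Łukasiewicz three-valued logic Ł3 treat ½ differently under implication.

½; True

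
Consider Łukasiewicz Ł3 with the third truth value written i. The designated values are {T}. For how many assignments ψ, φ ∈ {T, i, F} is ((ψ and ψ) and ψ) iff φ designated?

3

Designated under: (ψ=T, φ=T); (ψ=i, φ=i); (ψ=F, φ=F).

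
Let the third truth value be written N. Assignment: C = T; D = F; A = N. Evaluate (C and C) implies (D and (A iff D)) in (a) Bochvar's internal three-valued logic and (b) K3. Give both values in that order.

In Bochvar's internal three-valued logic: C and C = T and T = T
A iff D = N iff F = N
D and (A iff D) = F and N = N
(C and C) implies (D and (A iff D)) = T implies N = N  [any arg is the third value ⇒ result is the third value]
In K3: C and C = T and T = T
A iff D = N iff F = N
D and (A iff D) = F and N = F
(C and C) implies (D and (A iff D)) = T implies F = F
They differ because Bochvar's internal three-valued logic and K3 treat N differently under the binary connectives.

N; F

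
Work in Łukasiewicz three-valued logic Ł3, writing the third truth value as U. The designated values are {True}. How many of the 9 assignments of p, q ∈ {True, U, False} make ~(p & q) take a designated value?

5

Of the 9 assignments, 5 give a value in {True}.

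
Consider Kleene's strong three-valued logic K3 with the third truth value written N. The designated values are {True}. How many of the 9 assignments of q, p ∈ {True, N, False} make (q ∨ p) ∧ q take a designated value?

3

Designated under: (q=True, p=True); (q=True, p=N); (q=True, p=False).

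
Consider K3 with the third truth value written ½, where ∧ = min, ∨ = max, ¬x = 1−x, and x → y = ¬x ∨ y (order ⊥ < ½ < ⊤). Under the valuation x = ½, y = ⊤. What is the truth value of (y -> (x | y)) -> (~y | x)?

x | y = ½ | ⊤ = ⊤
y -> (x | y) = ⊤ -> ⊤ = ⊤
~y = ~⊤ = ⊥
~y | x = ⊥ | ½ = ½
(y -> (x | y)) -> (~y | x) = ⊤ -> ½ = ½  [~⊤ | ½]

½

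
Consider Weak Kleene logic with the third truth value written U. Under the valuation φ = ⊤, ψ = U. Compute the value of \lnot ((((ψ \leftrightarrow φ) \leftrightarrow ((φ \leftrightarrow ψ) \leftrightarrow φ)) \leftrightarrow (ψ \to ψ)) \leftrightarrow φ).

U

ψ \leftrightarrow φ = U \leftrightarrow ⊤ = U
φ \leftrightarrow ψ = ⊤ \leftrightarrow U = U
(φ \leftrightarrow ψ) \leftrightarrow φ = U \leftrightarrow ⊤ = U
(ψ \leftrightarrow φ) \leftrightarrow ((φ \leftrightarrow ψ) \leftrightarrow φ) = U \leftrightarrow U = U
ψ \to ψ = U \to U = U  [any arg is the third value ⇒ result is the third value]
((ψ \leftrightarrow φ) \leftrightarrow ((φ \leftrightarrow ψ) \leftrightarrow φ)) \leftrightarrow (ψ \to ψ) = U \leftrightarrow U = U
(((ψ \leftrightarrow φ) \leftrightarrow ((φ \leftrightarrow ψ) \leftrightarrow φ)) \leftrightarrow (ψ \to ψ)) \leftrightarrow φ = U \leftrightarrow ⊤ = U
\lnot ((((ψ \leftrightarrow φ) \leftrightarrow ((φ \leftrightarrow ψ) \leftrightarrow φ)) \leftrightarrow (ψ \to ψ)) \leftrightarrow φ) = \lnot U = U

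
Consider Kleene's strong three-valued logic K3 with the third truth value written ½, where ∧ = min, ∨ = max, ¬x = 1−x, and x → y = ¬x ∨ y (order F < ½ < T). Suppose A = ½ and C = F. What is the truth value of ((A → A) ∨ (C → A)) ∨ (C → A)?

T

A → A = ½ → ½ = ½
C → A = F → ½ = T
(A → A) ∨ (C → A) = ½ ∨ T = T
C → A = F → ½ = T
((A → A) ∨ (C → A)) ∨ (C → A) = T ∨ T = T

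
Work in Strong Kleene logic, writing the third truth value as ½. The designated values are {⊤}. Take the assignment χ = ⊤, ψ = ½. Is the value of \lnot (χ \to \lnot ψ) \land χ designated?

No

\lnot ψ = \lnot ½ = ½
χ \to \lnot ψ = ⊤ \to ½ = ½  [\lnot ⊤ \lor ½]
\lnot (χ \to \lnot ψ) = \lnot ½ = ½
\lnot (χ \to \lnot ψ) \land χ = ½ \land ⊤ = ½
½ ∉ {⊤}.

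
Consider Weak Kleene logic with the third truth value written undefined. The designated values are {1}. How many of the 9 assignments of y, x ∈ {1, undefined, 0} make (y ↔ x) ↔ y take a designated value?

2

Designated under: (y=1, x=1); (y=0, x=1).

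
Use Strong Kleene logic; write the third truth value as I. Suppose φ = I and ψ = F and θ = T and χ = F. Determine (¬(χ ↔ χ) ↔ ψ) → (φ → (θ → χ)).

I

χ ↔ χ = F ↔ F = T
¬(χ ↔ χ) = ¬T = F
¬(χ ↔ χ) ↔ ψ = F ↔ F = T
θ → χ = T → F = F
φ → (θ → χ) = I → F = I  [¬I ∨ F]
(¬(χ ↔ χ) ↔ ψ) → (φ → (θ → χ)) = T → I = I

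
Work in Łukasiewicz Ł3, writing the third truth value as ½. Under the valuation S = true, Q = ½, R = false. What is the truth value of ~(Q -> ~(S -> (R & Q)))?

false

R & Q = false & ½ = false
S -> (R & Q) = true -> false = false
~(S -> (R & Q)) = ~false = true
Q -> ~(S -> (R & Q)) = ½ -> true = true  [min(1, 1−½+1)]
~(Q -> ~(S -> (R & Q))) = ~true = false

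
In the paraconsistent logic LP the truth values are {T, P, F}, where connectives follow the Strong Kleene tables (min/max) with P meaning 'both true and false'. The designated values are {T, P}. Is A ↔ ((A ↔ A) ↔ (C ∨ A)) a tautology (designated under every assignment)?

Countermodel: A=F, C=T gives F, which is not designated.

No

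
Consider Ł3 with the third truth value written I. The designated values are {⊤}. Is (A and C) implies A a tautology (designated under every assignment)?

Yes

Every assignment of A, C over {⊤, I, ⊥} gives a value in {⊤}.
In particular, with A=I, C=I: (A and C) implies A = ⊤.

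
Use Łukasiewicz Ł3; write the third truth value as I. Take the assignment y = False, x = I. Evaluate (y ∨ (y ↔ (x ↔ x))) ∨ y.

False

x ↔ x = I ↔ I = True  [1 − |½−½|]
y ↔ (x ↔ x) = False ↔ True = False
y ∨ (y ↔ (x ↔ x)) = False ∨ False = False
(y ∨ (y ↔ (x ↔ x))) ∨ y = False ∨ False = False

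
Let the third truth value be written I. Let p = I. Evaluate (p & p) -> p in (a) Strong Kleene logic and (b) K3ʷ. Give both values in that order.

In Strong Kleene logic: p & p = I & I = I
(p & p) -> p = I -> I = I
In K3ʷ: p & p = I & I = I
(p & p) -> p = I -> I = I  [any arg is the third value ⇒ result is the third value]

I; I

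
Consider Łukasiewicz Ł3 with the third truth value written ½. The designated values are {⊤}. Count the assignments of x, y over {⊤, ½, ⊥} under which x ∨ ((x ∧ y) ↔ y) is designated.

Of the 9 assignments, 6 give a value in {⊤}.

6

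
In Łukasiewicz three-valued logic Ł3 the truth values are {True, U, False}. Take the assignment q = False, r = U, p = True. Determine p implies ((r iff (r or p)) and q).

False

r or p = U or True = True
r iff (r or p) = U iff True = U  [1 − |½−1|]
(r iff (r or p)) and q = U and False = False
p implies ((r iff (r or p)) and q) = True implies False = False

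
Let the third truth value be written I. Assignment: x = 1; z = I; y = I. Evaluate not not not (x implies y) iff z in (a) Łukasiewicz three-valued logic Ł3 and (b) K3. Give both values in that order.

1; I

In Łukasiewicz three-valued logic Ł3: x implies y = 1 implies I = I
not (x implies y) = not I = I
not not (x implies y) = not I = I
not not not (x implies y) = not I = I
not not not (x implies y) iff z = I iff I = 1
In K3: x implies y = 1 implies I = I  [not 1 or I]
not (x implies y) = not I = I
not not (x implies y) = not I = I
not not not (x implies y) = not I = I
not not not (x implies y) iff z = I iff I = I
They differ because Łukasiewicz three-valued logic Ł3 and K3 treat I differently under implication.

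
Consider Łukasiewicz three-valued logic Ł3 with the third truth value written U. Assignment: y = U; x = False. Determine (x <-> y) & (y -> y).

U

x <-> y = False <-> U = U  [1 − |0−½|]
y -> y = U -> U = True
(x <-> y) & (y -> y) = U & True = U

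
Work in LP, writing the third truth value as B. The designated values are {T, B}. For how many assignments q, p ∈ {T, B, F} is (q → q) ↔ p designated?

7

Of the 9 assignments, 7 give a value in {T, B}.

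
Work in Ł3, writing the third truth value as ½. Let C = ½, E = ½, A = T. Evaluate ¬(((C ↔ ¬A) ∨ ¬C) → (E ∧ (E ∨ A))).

F

¬A = ¬T = F
C ↔ ¬A = ½ ↔ F = ½
¬C = ¬½ = ½
(C ↔ ¬A) ∨ ¬C = ½ ∨ ½ = ½
E ∨ A = ½ ∨ T = T
E ∧ (E ∨ A) = ½ ∧ T = ½
((C ↔ ¬A) ∨ ¬C) → (E ∧ (E ∨ A)) = ½ → ½ = T
¬(((C ↔ ¬A) ∨ ¬C) → (E ∧ (E ∨ A))) = ¬T = F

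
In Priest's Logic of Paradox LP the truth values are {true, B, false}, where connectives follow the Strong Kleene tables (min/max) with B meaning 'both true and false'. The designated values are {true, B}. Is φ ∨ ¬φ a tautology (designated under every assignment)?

Yes

Every assignment of φ over {true, B, false} gives a value in {true, B}.
In particular, with φ=B: φ ∨ ¬φ = B.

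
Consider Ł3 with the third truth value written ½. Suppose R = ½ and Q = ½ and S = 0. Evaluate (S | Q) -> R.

1

S | Q = 0 | ½ = ½
(S | Q) -> R = ½ -> ½ = 1  [min(1, 1−½+½)]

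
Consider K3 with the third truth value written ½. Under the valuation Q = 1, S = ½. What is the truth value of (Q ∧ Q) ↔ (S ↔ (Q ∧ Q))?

Q ∧ Q = 1 ∧ 1 = 1
Q ∧ Q = 1 ∧ 1 = 1
S ↔ (Q ∧ Q) = ½ ↔ 1 = ½
(Q ∧ Q) ↔ (S ↔ (Q ∧ Q)) = 1 ↔ ½ = ½

½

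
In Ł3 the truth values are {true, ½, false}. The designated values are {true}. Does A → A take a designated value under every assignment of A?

Every assignment of A over {true, ½, false} gives a value in {true}.
In particular, with A=½: A → A = true.

Yes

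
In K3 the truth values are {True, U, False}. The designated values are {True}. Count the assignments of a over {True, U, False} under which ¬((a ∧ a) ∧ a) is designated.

1

a=True: False ·
a=U: U ·
a=False: True ✓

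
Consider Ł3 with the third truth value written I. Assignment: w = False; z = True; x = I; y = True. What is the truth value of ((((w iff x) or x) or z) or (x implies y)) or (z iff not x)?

True

w iff x = False iff I = I  [1 − |0−½|]
(w iff x) or x = I or I = I
((w iff x) or x) or z = I or True = True
x implies y = I implies True = True
(((w iff x) or x) or z) or (x implies y) = True or True = True
not x = not I = I
z iff not x = True iff I = I
((((w iff x) or x) or z) or (x implies y)) or (z iff not x) = True or I = True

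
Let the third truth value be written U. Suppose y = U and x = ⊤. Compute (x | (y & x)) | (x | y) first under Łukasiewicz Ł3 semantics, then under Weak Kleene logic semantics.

In Łukasiewicz Ł3: y & x = U & ⊤ = U
x | (y & x) = ⊤ | U = ⊤
x | y = ⊤ | U = ⊤
(x | (y & x)) | (x | y) = ⊤ | ⊤ = ⊤
In Weak Kleene logic: y & x = U & ⊤ = U
x | (y & x) = ⊤ | U = U
x | y = ⊤ | U = U
(x | (y & x)) | (x | y) = U | U = U
They differ because Łukasiewicz Ł3 and Weak Kleene logic treat U differently under the binary connectives.

⊤; U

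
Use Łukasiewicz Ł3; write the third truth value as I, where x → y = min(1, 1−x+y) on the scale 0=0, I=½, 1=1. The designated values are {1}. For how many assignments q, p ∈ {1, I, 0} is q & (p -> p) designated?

Designated under: (q=1, p=1); (q=1, p=I); (q=1, p=0).

3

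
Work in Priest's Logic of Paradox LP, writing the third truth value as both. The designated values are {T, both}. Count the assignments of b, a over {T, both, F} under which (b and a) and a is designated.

Designated under: (b=T, a=T); (b=T, a=both); (b=both, a=T); (b=both, a=both).

4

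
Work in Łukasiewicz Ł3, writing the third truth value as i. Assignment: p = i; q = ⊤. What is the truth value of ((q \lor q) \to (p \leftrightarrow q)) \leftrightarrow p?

⊤

q \lor q = ⊤ \lor ⊤ = ⊤
p \leftrightarrow q = i \leftrightarrow ⊤ = i
(q \lor q) \to (p \leftrightarrow q) = ⊤ \to i = i
((q \lor q) \to (p \leftrightarrow q)) \leftrightarrow p = i \leftrightarrow i = ⊤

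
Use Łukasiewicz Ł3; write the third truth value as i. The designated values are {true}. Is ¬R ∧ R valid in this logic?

No

Countermodel: R=true gives false, which is not designated.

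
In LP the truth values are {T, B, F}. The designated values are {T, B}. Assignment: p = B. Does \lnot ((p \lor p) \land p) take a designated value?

Yes

p \lor p = B \lor B = B
(p \lor p) \land p = B \land B = B
\lnot ((p \lor p) \land p) = \lnot B = B
B ∈ {T, B}.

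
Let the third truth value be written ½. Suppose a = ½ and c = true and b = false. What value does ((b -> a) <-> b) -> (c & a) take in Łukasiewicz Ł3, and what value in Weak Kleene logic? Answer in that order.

true; ½

In Łukasiewicz Ł3: b -> a = false -> ½ = true  [min(1, 1−0+½)]
(b -> a) <-> b = true <-> false = false
c & a = true & ½ = ½
((b -> a) <-> b) -> (c & a) = false -> ½ = true
In Weak Kleene logic: b -> a = false -> ½ = ½  [any arg is the third value ⇒ result is the third value]
(b -> a) <-> b = ½ <-> false = ½
c & a = true & ½ = ½
((b -> a) <-> b) -> (c & a) = ½ -> ½ = ½
They differ because Łukasiewicz Ł3 and Weak Kleene logic treat ½ differently under the binary connectives.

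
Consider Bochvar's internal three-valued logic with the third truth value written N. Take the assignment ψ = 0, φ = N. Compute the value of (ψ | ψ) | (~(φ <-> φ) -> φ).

N

ψ | ψ = 0 | 0 = 0
φ <-> φ = N <-> N = N
~(φ <-> φ) = ~N = N
~(φ <-> φ) -> φ = N -> N = N  [any arg is the third value ⇒ result is the third value]
(ψ | ψ) | (~(φ <-> φ) -> φ) = 0 | N = N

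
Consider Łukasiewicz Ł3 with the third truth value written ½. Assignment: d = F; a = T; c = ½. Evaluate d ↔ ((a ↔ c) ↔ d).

½

a ↔ c = T ↔ ½ = ½  [1 − |1−½|]
(a ↔ c) ↔ d = ½ ↔ F = ½
d ↔ ((a ↔ c) ↔ d) = F ↔ ½ = ½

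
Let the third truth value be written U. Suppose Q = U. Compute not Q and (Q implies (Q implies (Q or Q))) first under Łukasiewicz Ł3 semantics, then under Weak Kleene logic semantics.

U; U

In Łukasiewicz Ł3: not Q = not U = U
Q or Q = U or U = U
Q implies (Q or Q) = U implies U = T  [min(1, 1−½+½)]
Q implies (Q implies (Q or Q)) = U implies T = T
not Q and (Q implies (Q implies (Q or Q))) = U and T = U
In Weak Kleene logic: not Q = not U = U
Q or Q = U or U = U
Q implies (Q or Q) = U implies U = U  [any arg is the third value ⇒ result is the third value]
Q implies (Q implies (Q or Q)) = U implies U = U
not Q and (Q implies (Q implies (Q or Q))) = U and U = U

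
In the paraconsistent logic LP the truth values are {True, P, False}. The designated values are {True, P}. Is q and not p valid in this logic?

Countermodel: q=True, p=True gives False, which is not designated.

No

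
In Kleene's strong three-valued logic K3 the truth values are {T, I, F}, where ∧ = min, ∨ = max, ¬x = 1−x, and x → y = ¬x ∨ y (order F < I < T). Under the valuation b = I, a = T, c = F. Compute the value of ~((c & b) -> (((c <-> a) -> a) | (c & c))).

c & b = F & I = F
c <-> a = F <-> T = F
(c <-> a) -> a = F -> T = T
c & c = F & F = F
((c <-> a) -> a) | (c & c) = T | F = T
(c & b) -> (((c <-> a) -> a) | (c & c)) = F -> T = T
~((c & b) -> (((c <-> a) -> a) | (c & c))) = ~T = F

F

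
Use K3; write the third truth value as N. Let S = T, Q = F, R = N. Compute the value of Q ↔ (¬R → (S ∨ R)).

¬R = ¬N = N
S ∨ R = T ∨ N = T
¬R → (S ∨ R) = N → T = T  [¬N ∨ T]
Q ↔ (¬R → (S ∨ R)) = F ↔ T = F

F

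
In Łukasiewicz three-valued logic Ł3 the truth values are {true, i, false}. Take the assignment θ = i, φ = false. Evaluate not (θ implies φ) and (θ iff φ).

i

θ implies φ = i implies false = i
not (θ implies φ) = not i = i
θ iff φ = i iff false = i
not (θ implies φ) and (θ iff φ) = i and i = i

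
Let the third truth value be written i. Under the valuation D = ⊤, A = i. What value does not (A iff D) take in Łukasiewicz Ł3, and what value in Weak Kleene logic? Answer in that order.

In Łukasiewicz Ł3: A iff D = i iff ⊤ = i
not (A iff D) = not i = i
In Weak Kleene logic: A iff D = i iff ⊤ = i
not (A iff D) = not i = i

i; i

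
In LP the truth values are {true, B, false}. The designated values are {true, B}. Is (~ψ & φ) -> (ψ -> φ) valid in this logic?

Every assignment of ψ, φ over {true, B, false} gives a value in {true, B}.
In particular, with ψ=B, φ=B: (~ψ & φ) -> (ψ -> φ) = B.

Yes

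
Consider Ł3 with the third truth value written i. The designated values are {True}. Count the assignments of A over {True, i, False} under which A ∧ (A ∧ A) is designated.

1

A=True: True ✓
A=i: i ·
A=False: False ·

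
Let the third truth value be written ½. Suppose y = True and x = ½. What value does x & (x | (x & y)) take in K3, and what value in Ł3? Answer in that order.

½; ½

In K3: x & y = ½ & True = ½
x | (x & y) = ½ | ½ = ½
x & (x | (x & y)) = ½ & ½ = ½
In Ł3: x & y = ½ & True = ½
x | (x & y) = ½ | ½ = ½
x & (x | (x & y)) = ½ & ½ = ½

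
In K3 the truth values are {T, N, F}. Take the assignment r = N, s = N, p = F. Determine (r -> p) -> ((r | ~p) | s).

r -> p = N -> F = N  [~N | F]
~p = ~F = T
r | ~p = N | T = T
(r | ~p) | s = T | N = T
(r -> p) -> ((r | ~p) | s) = N -> T = T

T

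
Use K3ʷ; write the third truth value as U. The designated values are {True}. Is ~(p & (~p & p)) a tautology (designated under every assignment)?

No

Countermodel: p=U gives U, which is not designated.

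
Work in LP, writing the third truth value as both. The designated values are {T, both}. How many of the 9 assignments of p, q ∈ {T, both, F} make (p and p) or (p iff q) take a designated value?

8

Of the 9 assignments, 8 give a value in {T, both}.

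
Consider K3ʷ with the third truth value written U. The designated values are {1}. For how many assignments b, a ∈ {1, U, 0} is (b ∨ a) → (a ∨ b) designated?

4

Designated under: (b=1, a=1); (b=1, a=0); (b=0, a=1); (b=0, a=0).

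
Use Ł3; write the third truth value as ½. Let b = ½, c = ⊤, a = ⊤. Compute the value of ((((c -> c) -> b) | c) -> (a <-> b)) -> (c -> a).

c -> c = ⊤ -> ⊤ = ⊤
(c -> c) -> b = ⊤ -> ½ = ½
((c -> c) -> b) | c = ½ | ⊤ = ⊤
a <-> b = ⊤ <-> ½ = ½
(((c -> c) -> b) | c) -> (a <-> b) = ⊤ -> ½ = ½
c -> a = ⊤ -> ⊤ = ⊤
((((c -> c) -> b) | c) -> (a <-> b)) -> (c -> a) = ½ -> ⊤ = ⊤

⊤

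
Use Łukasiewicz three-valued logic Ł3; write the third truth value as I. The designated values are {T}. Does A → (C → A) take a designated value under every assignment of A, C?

Every assignment of A, C over {T, I, F} gives a value in {T}.
In particular, with A=I, C=I: A → (C → A) = T.

Yes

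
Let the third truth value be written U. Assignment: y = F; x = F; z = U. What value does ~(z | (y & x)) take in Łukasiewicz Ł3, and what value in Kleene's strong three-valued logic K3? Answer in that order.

U; U

In Łukasiewicz Ł3: y & x = F & F = F
z | (y & x) = U | F = U
~(z | (y & x)) = ~U = U
In Kleene's strong three-valued logic K3: y & x = F & F = F
z | (y & x) = U | F = U
~(z | (y & x)) = ~U = U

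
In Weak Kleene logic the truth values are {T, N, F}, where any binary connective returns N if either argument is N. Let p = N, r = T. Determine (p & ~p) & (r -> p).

N

~p = ~N = N
p & ~p = N & N = N
r -> p = T -> N = N  [any arg is the third value ⇒ result is the third value]
(p & ~p) & (r -> p) = N & N = N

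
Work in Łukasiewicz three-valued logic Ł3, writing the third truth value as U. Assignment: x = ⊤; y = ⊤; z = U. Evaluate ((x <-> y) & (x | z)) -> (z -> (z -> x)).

⊤

x <-> y = ⊤ <-> ⊤ = ⊤
x | z = ⊤ | U = ⊤
(x <-> y) & (x | z) = ⊤ & ⊤ = ⊤
z -> x = U -> ⊤ = ⊤  [min(1, 1−½+1)]
z -> (z -> x) = U -> ⊤ = ⊤
((x <-> y) & (x | z)) -> (z -> (z -> x)) = ⊤ -> ⊤ = ⊤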